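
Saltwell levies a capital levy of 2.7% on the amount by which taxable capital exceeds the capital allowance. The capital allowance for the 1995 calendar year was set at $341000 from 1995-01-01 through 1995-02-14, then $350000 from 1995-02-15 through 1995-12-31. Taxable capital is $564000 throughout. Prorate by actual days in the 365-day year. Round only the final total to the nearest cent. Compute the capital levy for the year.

1995-01-01 to 1995-02-14: 45 days, exemption $341000 → ($564000 − $341000) × 2.7% × 45/365 = $742.3151
1995-02-15 to 1995-12-31: 320 days, exemption $350000 → ($564000 − $350000) × 2.7% × 320/365 = $5065.6438
Total = $5807.9589

$5807.96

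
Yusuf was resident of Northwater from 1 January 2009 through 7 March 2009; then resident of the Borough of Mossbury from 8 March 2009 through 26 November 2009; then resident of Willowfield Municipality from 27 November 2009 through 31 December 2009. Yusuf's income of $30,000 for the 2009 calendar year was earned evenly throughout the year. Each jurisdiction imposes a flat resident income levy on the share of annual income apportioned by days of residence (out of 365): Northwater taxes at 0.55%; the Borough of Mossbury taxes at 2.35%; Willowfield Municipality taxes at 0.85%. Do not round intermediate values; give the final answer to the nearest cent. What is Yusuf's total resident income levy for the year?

$564.21

Northwater, 1 January – 7 March 2009: 66 days → $30,000 × 0.55% × 66/365 = $29.8356
The Borough of Mossbury, 8 March – 26 November 2009: 264 days → $30,000 × 2.35% × 264/365 = $509.9178
Willowfield Municipality, 27 November – 31 December 2009: 35 days → $30,000 × 0.85% × 35/365 = $24.4521
Total = $564.2055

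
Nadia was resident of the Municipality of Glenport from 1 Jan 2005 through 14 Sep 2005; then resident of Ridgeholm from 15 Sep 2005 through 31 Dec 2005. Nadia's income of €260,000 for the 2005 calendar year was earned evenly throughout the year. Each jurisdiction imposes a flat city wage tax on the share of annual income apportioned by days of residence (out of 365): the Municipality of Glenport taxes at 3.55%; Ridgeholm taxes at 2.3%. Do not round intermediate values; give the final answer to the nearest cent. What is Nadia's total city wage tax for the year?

€8,268.36

The Municipality of Glenport, 1 Jan – 14 Sep 2005: 257 days → €260,000 × 3.55% × 257/365 = €6,498.9315
Ridgeholm, 15 Sep – 31 Dec 2005: 108 days → €260,000 × 2.3% × 108/365 = €1,769.4247
Total = €8,268.3562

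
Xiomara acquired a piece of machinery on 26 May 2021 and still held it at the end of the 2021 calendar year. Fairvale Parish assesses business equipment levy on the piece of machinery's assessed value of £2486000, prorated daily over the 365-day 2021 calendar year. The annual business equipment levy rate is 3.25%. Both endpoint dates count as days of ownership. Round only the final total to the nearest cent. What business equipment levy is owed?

Days held (26 May – 31 December 2021): 220 out of 365
Tax = £2486000 × 3.25% × 220/365 = £48698.3562

£48698.36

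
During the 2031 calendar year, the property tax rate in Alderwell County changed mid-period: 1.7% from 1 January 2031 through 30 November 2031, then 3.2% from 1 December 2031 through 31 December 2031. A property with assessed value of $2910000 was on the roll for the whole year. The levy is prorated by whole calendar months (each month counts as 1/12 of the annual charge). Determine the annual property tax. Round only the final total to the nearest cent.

1 January – 30 November 2031: 11 months at 1.7% → $2910000 × 1.7% × 11/12 = $45347.5000
1 December – 31 December 2031: 1 month at 3.2% → $2910000 × 3.2% × 1/12 = $7760.0000
Total = $53107.5000

$53107.50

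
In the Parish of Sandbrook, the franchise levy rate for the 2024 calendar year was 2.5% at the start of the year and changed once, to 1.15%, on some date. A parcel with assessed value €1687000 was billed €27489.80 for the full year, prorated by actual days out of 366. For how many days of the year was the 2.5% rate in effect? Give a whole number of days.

130 days

Let d = days at the first rate; then 366 − d days at the second rate.
€1687000 × [2.5%·d + 1.15%·(366−d)] / 366 = €27489.80
Solving gives d = 130, so the new rate took effect on 10 May 2024.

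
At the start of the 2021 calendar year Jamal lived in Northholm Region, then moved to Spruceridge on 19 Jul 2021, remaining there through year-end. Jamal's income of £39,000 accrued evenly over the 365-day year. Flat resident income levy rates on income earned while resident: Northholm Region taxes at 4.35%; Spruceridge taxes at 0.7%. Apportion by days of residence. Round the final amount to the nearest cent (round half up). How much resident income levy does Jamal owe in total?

£1,049.10

Northholm Region, 1 Jan – 18 Jul 2021: 199 days → £39,000 × 4.35% × 199/365 = £924.9411
Spruceridge, 19 Jul – 31 Dec 2021: 166 days → £39,000 × 0.7% × 166/365 = £124.1589
Total = £1,049.1000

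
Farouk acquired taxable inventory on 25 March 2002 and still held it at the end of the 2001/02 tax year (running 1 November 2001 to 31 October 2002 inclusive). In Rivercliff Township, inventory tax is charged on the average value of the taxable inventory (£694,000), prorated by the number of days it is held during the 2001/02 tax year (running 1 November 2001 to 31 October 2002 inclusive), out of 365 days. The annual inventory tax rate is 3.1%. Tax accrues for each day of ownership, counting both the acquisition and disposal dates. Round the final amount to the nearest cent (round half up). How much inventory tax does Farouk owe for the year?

£13,026.28

Days held (25 March – 31 October 2002): 221 out of 365
Tax = £694,000 × 3.1% × 221/365 = £13,026.2849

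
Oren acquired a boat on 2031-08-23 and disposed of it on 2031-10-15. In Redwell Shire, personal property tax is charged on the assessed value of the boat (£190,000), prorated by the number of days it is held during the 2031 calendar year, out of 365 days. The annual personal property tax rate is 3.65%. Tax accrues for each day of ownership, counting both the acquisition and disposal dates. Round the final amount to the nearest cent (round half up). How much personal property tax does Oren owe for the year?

Days held (2031-08-23 to 2031-10-15): 54 out of 365
Tax = £190,000 × 3.65% × 54/365 = £1,026.0000

£1,026.00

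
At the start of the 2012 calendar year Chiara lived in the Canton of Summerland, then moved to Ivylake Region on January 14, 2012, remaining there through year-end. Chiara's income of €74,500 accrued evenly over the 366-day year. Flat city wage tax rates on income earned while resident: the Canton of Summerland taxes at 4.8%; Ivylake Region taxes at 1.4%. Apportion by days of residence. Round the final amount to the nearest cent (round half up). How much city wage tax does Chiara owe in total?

The Canton of Summerland, January 1 – January 13, 2012: 13 days → €74,500 × 4.8% × 13/366 = €127.0164
Ivylake Region, January 14 – December 31, 2012: 353 days → €74,500 × 1.4% × 353/366 = €1,005.9536
Total = €1,132.9699

€1,132.97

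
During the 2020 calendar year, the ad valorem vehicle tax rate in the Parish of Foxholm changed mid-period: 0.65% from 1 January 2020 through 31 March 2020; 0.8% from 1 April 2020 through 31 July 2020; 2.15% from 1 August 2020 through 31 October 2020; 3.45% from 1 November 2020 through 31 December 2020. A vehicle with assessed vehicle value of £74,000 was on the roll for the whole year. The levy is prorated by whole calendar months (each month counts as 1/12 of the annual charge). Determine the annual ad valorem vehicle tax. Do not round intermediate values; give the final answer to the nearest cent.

£1,140.83

1 January – 31 March 2020: 3 months at 0.65% → £74,000 × 0.65% × 3/12 = £120.2500
1 April – 31 July 2020: 4 months at 0.8% → £74,000 × 0.8% × 4/12 = £197.3333
1 August – 31 October 2020: 3 months at 2.15% → £74,000 × 2.15% × 3/12 = £397.7500
1 November – 31 December 2020: 2 months at 3.45% → £74,000 × 3.45% × 2/12 = £425.5000
Total = £1,140.8333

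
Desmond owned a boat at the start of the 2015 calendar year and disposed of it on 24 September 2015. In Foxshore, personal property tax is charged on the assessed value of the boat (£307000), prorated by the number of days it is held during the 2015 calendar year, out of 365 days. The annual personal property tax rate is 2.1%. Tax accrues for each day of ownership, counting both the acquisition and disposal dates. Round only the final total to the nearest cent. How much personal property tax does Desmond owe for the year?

£4716.02

Days held (1 January – 24 September 2015): 267 out of 365
Tax = £307000 × 2.1% × 267/365 = £4716.0247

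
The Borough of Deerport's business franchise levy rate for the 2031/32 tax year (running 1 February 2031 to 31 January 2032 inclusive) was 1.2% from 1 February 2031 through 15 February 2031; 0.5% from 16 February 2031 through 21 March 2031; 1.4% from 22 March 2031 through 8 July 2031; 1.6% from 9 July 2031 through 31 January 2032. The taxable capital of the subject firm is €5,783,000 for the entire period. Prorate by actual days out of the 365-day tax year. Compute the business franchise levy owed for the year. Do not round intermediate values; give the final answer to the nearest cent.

1 February – 15 February 2031: 15 days at 1.2% → €5,783,000 × 1.2% × 15/365 = €2,851.8904
16 February – 21 March 2031: 34 days at 0.5% → €5,783,000 × 0.5% × 34/365 = €2,693.4521
22 March – 8 July 2031: 109 days at 1.4% → €5,783,000 × 1.4% × 109/365 = €24,177.6932
9 July 2031 – 31 January 2032: 207 days at 1.6% → €5,783,000 × 1.6% × 207/365 = €52,474.7836
Total = €82,197.8192

€82,197.82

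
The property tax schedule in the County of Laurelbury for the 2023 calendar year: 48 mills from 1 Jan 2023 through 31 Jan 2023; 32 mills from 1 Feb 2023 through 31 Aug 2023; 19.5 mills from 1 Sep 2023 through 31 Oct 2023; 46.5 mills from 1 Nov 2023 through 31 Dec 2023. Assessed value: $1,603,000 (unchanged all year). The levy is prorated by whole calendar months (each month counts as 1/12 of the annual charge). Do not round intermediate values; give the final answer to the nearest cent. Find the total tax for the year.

$53,967.67

1 Jan – 31 Jan 2023: 1 month at 48 mills → $1,603,000 × 4.8% × 1/12 = $6,412.0000
1 Feb – 31 Aug 2023: 7 months at 32 mills → $1,603,000 × 3.2% × 7/12 = $29,922.6667
1 Sep – 31 Oct 2023: 2 months at 19.5 mills → $1,603,000 × 1.95% × 2/12 = $5,209.7500
1 Nov – 31 Dec 2023: 2 months at 46.5 mills → $1,603,000 × 4.65% × 2/12 = $12,423.2500
Total = $53,967.6667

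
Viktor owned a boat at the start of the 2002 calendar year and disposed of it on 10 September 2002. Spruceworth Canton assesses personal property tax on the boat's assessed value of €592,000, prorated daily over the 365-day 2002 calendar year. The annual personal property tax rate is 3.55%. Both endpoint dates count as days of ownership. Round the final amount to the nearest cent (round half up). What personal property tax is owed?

€14,567.25

Days held (1 January – 10 September 2002): 253 out of 365
Tax = €592,000 × 3.55% × 253/365 = €14,567.2548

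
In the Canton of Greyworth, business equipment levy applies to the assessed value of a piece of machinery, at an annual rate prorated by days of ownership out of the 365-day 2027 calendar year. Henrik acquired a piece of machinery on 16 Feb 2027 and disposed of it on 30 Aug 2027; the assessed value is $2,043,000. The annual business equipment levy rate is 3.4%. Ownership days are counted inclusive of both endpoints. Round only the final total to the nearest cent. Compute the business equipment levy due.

$37,300.14

Days held (16 Feb – 30 Aug 2027): 196 out of 365
Tax = $2,043,000 × 3.4% × 196/365 = $37,300.1425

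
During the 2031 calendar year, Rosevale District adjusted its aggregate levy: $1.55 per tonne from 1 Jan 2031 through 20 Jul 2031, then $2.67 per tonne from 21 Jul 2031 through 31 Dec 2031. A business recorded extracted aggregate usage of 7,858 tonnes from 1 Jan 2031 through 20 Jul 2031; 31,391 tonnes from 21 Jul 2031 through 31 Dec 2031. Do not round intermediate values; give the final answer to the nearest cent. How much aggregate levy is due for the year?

$95,993.87

1 Jan – 20 Jul 2031: 7,858 tonnes at $1.55/tonne → $12,179.90
21 Jul – 31 Dec 2031: 31,391 tonnes at $2.67/tonne → $83,813.97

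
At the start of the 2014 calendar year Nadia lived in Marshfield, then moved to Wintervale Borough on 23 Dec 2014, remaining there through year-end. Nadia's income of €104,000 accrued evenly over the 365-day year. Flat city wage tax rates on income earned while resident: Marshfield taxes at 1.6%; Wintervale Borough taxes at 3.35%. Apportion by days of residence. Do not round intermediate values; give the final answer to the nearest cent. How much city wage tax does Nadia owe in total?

Marshfield, 1 Jan – 22 Dec 2014: 356 days → €104,000 × 1.6% × 356/365 = €1,622.9699
Wintervale Borough, 23 Dec – 31 Dec 2014: 9 days → €104,000 × 3.35% × 9/365 = €85.9068
Total = €1,708.8767

€1,708.88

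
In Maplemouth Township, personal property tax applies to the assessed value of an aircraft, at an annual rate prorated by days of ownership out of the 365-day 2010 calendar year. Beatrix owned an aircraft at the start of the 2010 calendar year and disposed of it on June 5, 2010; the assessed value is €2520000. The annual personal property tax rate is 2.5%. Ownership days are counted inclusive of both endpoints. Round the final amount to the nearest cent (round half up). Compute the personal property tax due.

€26926.03

Days held (January 1 – June 5, 2010): 156 out of 365
Tax = €2520000 × 2.5% × 156/365 = €26926.0274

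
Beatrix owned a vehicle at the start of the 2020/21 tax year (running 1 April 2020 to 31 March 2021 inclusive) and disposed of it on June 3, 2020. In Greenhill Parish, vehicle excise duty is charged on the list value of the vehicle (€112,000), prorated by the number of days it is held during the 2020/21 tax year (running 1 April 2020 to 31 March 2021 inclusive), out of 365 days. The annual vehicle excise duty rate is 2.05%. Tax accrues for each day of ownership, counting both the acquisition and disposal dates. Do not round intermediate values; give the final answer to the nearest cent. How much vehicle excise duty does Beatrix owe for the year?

€402.59

Days held (April 1 – June 3, 2020): 64 out of 365
Tax = €112,000 × 2.05% × 64/365 = €402.5863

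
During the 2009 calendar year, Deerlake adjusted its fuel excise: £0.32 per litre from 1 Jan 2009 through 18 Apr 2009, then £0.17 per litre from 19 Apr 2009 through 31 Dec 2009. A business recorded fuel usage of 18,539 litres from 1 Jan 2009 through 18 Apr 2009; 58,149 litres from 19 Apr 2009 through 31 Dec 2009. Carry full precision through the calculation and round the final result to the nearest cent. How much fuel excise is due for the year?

£15,817.81

1 Jan – 18 Apr 2009: 18,539 litres at £0.32/litre → £5,932.48
19 Apr – 31 Dec 2009: 58,149 litres at £0.17/litre → £9,885.33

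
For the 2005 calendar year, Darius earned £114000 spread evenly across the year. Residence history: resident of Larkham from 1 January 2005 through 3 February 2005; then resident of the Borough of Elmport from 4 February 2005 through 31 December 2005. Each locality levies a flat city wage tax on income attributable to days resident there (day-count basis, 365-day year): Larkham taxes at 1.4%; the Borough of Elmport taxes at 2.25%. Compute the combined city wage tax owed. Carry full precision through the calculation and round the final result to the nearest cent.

£2474.74

Larkham, 1 January – 3 February 2005: 34 days → £114000 × 1.4% × 34/365 = £148.6685
The Borough of Elmport, 4 February – 31 December 2005: 331 days → £114000 × 2.25% × 331/365 = £2326.0685
Total = £2474.7370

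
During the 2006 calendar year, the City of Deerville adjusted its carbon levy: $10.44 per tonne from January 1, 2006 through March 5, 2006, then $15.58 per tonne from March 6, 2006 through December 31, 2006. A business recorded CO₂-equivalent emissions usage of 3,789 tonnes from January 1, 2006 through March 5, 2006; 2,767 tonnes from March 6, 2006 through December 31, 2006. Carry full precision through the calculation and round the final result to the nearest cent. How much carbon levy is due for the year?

January 1 – March 5, 2006: 3,789 tonnes at $10.44/tonne → $39557.16
March 6 – December 31, 2006: 2,767 tonnes at $15.58/tonne → $43109.86

$82667.02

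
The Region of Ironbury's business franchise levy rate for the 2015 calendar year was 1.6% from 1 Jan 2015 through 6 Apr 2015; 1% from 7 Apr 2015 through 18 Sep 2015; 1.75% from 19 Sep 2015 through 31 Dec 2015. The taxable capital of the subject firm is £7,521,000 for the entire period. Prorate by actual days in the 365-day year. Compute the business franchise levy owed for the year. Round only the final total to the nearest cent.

1 Jan – 6 Apr 2015: 96 days at 1.6% → £7,521,000 × 1.6% × 96/365 = £31,650.0164
7 Apr – 18 Sep 2015: 165 days at 1% → £7,521,000 × 1% × 165/365 = £33,999.0411
19 Sep – 31 Dec 2015: 104 days at 1.75% → £7,521,000 × 1.75% × 104/365 = £37,501.9726
Total = £103,151.0301

£103,151.03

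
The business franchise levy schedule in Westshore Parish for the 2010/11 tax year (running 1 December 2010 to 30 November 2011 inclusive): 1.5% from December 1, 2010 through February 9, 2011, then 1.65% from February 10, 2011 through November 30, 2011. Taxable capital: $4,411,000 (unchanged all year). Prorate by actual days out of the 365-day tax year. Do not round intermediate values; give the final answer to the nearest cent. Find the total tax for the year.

$71,494.45

December 1, 2010 – February 9, 2011: 71 days at 1.5% → $4,411,000 × 1.5% × 71/365 = $12,870.4521
February 10 – November 30, 2011: 294 days at 1.65% → $4,411,000 × 1.65% × 294/365 = $58,624.0027
Total = $71,494.4548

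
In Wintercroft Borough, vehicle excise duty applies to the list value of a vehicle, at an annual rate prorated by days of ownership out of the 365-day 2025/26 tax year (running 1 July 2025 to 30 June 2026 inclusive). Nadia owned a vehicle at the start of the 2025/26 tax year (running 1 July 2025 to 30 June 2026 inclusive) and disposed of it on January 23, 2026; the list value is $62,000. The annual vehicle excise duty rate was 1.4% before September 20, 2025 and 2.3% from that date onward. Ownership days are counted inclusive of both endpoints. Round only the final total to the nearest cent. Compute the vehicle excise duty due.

July 1 – September 19, 2025: 81 days at 1.4% → $62,000 × 1.4% × 81/365 = $192.6247
September 20, 2025 – January 23, 2026: 126 days at 2.3% → $62,000 × 2.3% × 126/365 = $492.2630
Total = $684.8877

$684.89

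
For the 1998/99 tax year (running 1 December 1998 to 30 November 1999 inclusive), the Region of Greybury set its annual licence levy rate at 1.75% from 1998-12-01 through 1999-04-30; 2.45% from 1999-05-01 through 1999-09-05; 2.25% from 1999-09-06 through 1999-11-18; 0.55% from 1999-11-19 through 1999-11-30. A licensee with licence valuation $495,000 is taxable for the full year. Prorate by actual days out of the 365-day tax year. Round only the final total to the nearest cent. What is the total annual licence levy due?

1998-12-01 to 1999-04-30: 151 days at 1.75% → $495,000 × 1.75% × 151/365 = $3,583.6644
1999-05-01 to 1999-09-05: 128 days at 2.45% → $495,000 × 2.45% × 128/365 = $4,252.9315
1999-09-06 to 1999-11-18: 74 days at 2.25% → $495,000 × 2.25% × 74/365 = $2,258.0137
1999-11-19 to 1999-11-30: 12 days at 0.55% → $495,000 × 0.55% × 12/365 = $89.5068
Total = $10,184.1164

$10,184.12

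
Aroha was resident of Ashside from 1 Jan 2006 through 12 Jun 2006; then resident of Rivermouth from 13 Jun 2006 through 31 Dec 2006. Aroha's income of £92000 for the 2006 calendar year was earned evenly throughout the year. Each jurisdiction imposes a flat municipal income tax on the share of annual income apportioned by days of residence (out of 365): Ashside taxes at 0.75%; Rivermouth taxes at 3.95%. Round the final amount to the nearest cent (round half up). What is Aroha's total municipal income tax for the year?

£2319.28

Ashside, 1 Jan – 12 Jun 2006: 163 days → £92000 × 0.75% × 163/365 = £308.1370
Rivermouth, 13 Jun – 31 Dec 2006: 202 days → £92000 × 3.95% × 202/365 = £2011.1452
Total = £2319.2822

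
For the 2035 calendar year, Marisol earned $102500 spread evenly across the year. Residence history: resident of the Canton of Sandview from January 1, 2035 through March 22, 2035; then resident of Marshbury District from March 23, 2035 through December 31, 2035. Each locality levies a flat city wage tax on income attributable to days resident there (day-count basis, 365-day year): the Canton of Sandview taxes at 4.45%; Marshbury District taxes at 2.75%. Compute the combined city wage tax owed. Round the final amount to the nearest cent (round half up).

$3205.44

The Canton of Sandview, January 1 – March 22, 2035: 81 days → $102500 × 4.45% × 81/365 = $1012.2226
Marshbury District, March 23 – December 31, 2035: 284 days → $102500 × 2.75% × 284/365 = $2193.2192
Total = $3205.4418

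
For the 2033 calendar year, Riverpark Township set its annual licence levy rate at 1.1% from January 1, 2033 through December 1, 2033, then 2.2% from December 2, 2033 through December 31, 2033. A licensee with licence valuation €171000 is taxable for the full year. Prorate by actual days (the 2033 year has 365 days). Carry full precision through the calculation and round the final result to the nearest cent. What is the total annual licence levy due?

€2035.60

January 1 – December 1, 2033: 335 days at 1.1% → €171000 × 1.1% × 335/365 = €1726.3973
December 2 – December 31, 2033: 30 days at 2.2% → €171000 × 2.2% × 30/365 = €309.2055
Total = €2035.6027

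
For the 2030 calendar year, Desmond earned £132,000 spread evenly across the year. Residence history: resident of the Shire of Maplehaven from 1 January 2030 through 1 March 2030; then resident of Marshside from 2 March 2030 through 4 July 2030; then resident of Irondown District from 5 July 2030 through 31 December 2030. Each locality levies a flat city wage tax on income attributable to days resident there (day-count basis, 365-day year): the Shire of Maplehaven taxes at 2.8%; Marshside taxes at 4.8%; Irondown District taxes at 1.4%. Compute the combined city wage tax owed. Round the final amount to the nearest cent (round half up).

The Shire of Maplehaven, 1 January – 1 March 2030: 60 days → £132,000 × 2.8% × 60/365 = £607.5616
Marshside, 2 March – 4 July 2030: 125 days → £132,000 × 4.8% × 125/365 = £2,169.8630
Irondown District, 5 July – 31 December 2030: 180 days → £132,000 × 1.4% × 180/365 = £911.3425
Total = £3,688.7671

£3,688.77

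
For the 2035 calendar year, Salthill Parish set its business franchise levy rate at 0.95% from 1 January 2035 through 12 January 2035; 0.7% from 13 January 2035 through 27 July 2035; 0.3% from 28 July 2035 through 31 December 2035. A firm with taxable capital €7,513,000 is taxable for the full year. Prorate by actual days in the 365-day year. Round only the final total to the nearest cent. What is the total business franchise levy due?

€40,282.03

1 January – 12 January 2035: 12 days at 0.95% → €7,513,000 × 0.95% × 12/365 = €2,346.5260
13 January – 27 July 2035: 196 days at 0.7% → €7,513,000 × 0.7% × 196/365 = €28,240.6466
28 July – 31 December 2035: 157 days at 0.3% → €7,513,000 × 0.3% × 157/365 = €9,694.8575
Total = €40,282.0301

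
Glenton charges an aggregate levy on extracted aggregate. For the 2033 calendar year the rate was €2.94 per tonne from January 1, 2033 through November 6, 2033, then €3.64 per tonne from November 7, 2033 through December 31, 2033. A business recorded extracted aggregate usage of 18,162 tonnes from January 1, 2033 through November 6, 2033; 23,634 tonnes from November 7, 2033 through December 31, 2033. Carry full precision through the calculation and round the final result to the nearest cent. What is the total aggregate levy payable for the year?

January 1 – November 6, 2033: 18,162 tonnes at €2.94/tonne → €53396.28
November 7 – December 31, 2033: 23,634 tonnes at €3.64/tonne → €86027.76

€139424.04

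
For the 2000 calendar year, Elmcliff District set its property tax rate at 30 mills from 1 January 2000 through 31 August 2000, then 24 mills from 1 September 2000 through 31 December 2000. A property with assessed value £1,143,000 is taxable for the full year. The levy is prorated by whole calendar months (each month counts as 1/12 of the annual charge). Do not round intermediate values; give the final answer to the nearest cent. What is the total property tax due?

1 January – 31 August 2000: 8 months at 30 mills → £1,143,000 × 3% × 8/12 = £22,860.0000
1 September – 31 December 2000: 4 months at 24 mills → £1,143,000 × 2.4% × 4/12 = £9,144.0000
Total = £32,004.0000

£32,004.00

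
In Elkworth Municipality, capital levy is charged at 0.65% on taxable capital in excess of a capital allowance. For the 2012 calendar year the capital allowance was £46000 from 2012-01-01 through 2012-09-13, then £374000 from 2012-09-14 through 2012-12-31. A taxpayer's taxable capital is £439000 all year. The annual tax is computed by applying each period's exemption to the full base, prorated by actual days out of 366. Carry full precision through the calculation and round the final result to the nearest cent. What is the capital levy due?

2012-01-01 to 2012-09-13: 257 days, exemption £46000 → (£439000 − £46000) × 0.65% × 257/366 = £1793.7336
2012-09-14 to 2012-12-31: 109 days, exemption £374000 → (£439000 − £374000) × 0.65% × 109/366 = £125.8265
Total = £1919.5601

£1919.56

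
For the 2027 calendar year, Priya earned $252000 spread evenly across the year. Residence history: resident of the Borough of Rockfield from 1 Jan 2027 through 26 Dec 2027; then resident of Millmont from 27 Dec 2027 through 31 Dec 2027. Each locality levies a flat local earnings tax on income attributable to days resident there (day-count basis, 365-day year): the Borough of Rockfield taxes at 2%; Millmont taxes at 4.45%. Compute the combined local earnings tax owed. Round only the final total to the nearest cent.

$5124.58

The Borough of Rockfield, 1 Jan – 26 Dec 2027: 360 days → $252000 × 2% × 360/365 = $4970.9589
Millmont, 27 Dec – 31 Dec 2027: 5 days → $252000 × 4.45% × 5/365 = $153.6164
Total = $5124.5753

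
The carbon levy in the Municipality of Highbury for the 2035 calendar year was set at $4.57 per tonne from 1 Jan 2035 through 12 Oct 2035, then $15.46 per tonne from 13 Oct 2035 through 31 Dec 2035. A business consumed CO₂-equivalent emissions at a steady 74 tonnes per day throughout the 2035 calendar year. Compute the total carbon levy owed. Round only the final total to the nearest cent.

1 Jan – 12 Oct 2035: 285 days × 74 tonnes/day = 21,090 tonnes at $4.57/tonne → $96,381.30
13 Oct – 31 Dec 2035: 80 days × 74 tonnes/day = 5,920 tonnes at $15.46/tonne → $91,523.20

$187,904.50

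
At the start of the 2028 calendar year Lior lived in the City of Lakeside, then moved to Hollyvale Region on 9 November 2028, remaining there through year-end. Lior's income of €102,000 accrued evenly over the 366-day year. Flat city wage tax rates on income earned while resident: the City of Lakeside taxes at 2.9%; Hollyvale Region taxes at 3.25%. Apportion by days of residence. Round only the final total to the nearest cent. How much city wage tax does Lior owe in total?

The City of Lakeside, 1 January – 8 November 2028: 313 days → €102,000 × 2.9% × 313/366 = €2,529.6557
Hollyvale Region, 9 November – 31 December 2028: 53 days → €102,000 × 3.25% × 53/366 = €480.0410
Total = €3,009.6967

€3,009.70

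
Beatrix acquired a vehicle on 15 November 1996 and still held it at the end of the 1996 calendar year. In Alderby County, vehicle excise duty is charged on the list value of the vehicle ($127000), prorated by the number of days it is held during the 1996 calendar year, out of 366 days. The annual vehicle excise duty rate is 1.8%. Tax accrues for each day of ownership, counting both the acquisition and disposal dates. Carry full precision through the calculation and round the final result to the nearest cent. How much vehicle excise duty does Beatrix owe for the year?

$293.56

Days held (15 November – 31 December 1996): 47 out of 366
Tax = $127000 × 1.8% × 47/366 = $293.5574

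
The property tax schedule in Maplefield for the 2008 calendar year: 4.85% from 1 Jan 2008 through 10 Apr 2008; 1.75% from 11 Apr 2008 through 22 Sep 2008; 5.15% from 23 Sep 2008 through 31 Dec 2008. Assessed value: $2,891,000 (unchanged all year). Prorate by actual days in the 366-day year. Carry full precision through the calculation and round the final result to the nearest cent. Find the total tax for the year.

1 Jan – 10 Apr 2008: 101 days at 4.85% → $2,891,000 × 4.85% × 101/366 = $38,692.7964
11 Apr – 22 Sep 2008: 165 days at 1.75% → $2,891,000 × 1.75% × 165/366 = $22,808.0943
23 Sep – 31 Dec 2008: 100 days at 5.15% → $2,891,000 × 5.15% × 100/366 = $40,679.3716
Total = $102,180.2623

$102,180.26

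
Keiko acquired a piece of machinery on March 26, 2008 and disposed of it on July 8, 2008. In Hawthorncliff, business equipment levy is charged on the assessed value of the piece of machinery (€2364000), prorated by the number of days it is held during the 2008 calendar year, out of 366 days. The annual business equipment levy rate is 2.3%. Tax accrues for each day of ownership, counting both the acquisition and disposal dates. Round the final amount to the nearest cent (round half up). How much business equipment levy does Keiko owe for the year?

Days held (March 26 – July 8, 2008): 105 out of 366
Tax = €2364000 × 2.3% × 105/366 = €15598.5246

€15598.52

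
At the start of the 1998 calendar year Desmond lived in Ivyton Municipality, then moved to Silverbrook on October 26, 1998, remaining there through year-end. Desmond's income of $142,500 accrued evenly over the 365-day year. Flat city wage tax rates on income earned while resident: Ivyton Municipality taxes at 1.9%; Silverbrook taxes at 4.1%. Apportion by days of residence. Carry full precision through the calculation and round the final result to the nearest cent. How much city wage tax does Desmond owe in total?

$3,282.97

Ivyton Municipality, January 1 – October 25, 1998: 298 days → $142,500 × 1.9% × 298/365 = $2,210.5068
Silverbrook, October 26 – December 31, 1998: 67 days → $142,500 × 4.1% × 67/365 = $1,072.4589
Total = $3,282.9658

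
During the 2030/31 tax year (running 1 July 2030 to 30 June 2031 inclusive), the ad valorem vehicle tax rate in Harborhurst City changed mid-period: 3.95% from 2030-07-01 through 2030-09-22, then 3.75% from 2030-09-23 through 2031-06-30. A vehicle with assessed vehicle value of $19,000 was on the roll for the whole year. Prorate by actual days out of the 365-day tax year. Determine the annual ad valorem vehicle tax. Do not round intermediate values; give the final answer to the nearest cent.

2030-07-01 to 2030-09-22: 84 days at 3.95% → $19,000 × 3.95% × 84/365 = $172.7178
2030-09-23 to 2031-06-30: 281 days at 3.75% → $19,000 × 3.75% × 281/365 = $548.5274
Total = $721.2452

$721.25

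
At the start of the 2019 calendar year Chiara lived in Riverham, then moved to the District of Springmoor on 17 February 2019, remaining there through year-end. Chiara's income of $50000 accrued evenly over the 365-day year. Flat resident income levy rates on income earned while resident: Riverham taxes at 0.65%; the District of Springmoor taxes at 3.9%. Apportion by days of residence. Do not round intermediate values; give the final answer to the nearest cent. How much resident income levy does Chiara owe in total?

Riverham, 1 January – 16 February 2019: 47 days → $50000 × 0.65% × 47/365 = $41.8493
The District of Springmoor, 17 February – 31 December 2019: 318 days → $50000 × 3.9% × 318/365 = $1698.9041
Total = $1740.7534

$1740.75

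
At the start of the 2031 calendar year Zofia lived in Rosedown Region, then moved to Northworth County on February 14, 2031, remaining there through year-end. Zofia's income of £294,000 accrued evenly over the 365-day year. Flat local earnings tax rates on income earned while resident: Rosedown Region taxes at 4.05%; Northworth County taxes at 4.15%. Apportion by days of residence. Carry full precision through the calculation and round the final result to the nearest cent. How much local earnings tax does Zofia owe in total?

£12,165.56

Rosedown Region, January 1 – February 13, 2031: 44 days → £294,000 × 4.05% × 44/365 = £1,435.3644
Northworth County, February 14 – December 31, 2031: 321 days → £294,000 × 4.15% × 321/365 = £10,730.1945
Total = £12,165.5589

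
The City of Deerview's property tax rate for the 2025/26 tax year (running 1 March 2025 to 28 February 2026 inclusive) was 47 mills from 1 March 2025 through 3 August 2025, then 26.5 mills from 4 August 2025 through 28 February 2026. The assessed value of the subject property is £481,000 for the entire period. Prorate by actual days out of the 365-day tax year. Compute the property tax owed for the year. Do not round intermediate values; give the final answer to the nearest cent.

£16,960.85

1 March – 3 August 2025: 156 days at 47 mills → £481,000 × 4.7% × 156/365 = £9,662.1699
4 August 2025 – 28 February 2026: 209 days at 26.5 mills → £481,000 × 2.65% × 209/365 = £7,298.6808
Total = £16,960.8507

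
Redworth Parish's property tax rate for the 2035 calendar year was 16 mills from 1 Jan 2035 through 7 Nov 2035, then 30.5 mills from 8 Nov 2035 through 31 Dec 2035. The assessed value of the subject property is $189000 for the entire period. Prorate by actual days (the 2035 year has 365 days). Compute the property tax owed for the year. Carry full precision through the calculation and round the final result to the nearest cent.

1 Jan – 7 Nov 2035: 311 days at 16 mills → $189000 × 1.6% × 311/365 = $2576.6137
8 Nov – 31 Dec 2035: 54 days at 30.5 mills → $189000 × 3.05% × 54/365 = $852.8301
Total = $3429.4438

$3429.44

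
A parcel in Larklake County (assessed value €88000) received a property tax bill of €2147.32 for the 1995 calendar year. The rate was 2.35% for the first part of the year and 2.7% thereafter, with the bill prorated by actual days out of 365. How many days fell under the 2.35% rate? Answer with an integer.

Let d = days at the first rate; then 365 − d days at the second rate.
€88000 × [2.35%·d + 2.7%·(365−d)] / 365 = €2147.32
Solving gives d = 271, so the new rate took effect on 29 September 1995.

271 days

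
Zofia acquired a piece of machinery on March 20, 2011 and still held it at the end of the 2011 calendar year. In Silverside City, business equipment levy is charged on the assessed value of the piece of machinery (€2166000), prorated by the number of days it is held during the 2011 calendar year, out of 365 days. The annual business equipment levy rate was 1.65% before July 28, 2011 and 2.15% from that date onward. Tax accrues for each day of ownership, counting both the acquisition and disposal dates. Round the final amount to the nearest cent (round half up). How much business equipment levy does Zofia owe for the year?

March 20 – July 27, 2011: 130 days at 1.65% → €2166000 × 1.65% × 130/365 = €12728.9589
July 28 – December 31, 2011: 157 days at 2.15% → €2166000 × 2.15% × 157/365 = €20031.0493
Total = €32760.0082

€32760.01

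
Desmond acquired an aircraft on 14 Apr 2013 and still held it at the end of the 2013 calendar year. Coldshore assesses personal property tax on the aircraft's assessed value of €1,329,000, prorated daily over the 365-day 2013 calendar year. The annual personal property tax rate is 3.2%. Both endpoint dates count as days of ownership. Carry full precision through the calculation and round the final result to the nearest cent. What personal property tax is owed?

Days held (14 Apr – 31 Dec 2013): 262 out of 365
Tax = €1,329,000 × 3.2% × 262/365 = €30,526.9479

€30,526.95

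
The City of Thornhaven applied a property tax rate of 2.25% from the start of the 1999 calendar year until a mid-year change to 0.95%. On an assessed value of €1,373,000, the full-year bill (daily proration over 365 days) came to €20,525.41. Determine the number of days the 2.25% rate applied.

Let d = days at the first rate; then 365 − d days at the second rate.
€1,373,000 × [2.25%·d + 0.95%·(365−d)] / 365 = €20,525.41
Solving gives d = 153, so the new rate took effect on 3 Jun 1999.

153 days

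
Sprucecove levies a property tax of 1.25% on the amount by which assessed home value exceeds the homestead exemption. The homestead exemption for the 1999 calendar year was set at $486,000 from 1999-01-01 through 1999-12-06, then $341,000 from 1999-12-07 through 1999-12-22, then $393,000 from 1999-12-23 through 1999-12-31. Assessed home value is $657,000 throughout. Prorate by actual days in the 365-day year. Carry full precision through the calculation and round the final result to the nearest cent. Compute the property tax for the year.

1999-01-01 to 1999-12-06: 340 days, exemption $486,000 → ($657,000 − $486,000) × 1.25% × 340/365 = $1,991.0959
1999-12-07 to 1999-12-22: 16 days, exemption $341,000 → ($657,000 − $341,000) × 1.25% × 16/365 = $173.1507
1999-12-23 to 1999-12-31: 9 days, exemption $393,000 → ($657,000 − $393,000) × 1.25% × 9/365 = $81.3699
Total = $2,245.6164

$2,245.62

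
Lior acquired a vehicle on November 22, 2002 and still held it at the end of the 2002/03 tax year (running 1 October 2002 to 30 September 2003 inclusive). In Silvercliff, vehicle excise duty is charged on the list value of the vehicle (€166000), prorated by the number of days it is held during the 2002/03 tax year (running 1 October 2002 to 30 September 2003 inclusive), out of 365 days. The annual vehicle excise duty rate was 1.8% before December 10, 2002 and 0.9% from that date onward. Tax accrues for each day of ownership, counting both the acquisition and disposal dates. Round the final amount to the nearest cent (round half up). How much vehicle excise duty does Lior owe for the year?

€1354.83

November 22 – December 9, 2002: 18 days at 1.8% → €166000 × 1.8% × 18/365 = €147.3534
December 10, 2002 – September 30, 2003: 295 days at 0.9% → €166000 × 0.9% × 295/365 = €1207.4795
Total = €1354.8329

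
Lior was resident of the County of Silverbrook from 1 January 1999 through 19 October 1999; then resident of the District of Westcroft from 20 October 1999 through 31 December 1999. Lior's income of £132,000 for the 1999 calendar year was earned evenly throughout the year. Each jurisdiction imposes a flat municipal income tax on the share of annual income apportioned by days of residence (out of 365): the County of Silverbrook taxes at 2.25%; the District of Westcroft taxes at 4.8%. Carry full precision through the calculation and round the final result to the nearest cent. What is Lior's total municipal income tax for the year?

£3,643.20

The County of Silverbrook, 1 January – 19 October 1999: 292 days → £132,000 × 2.25% × 292/365 = £2,376.0000
The District of Westcroft, 20 October – 31 December 1999: 73 days → £132,000 × 4.8% × 73/365 = £1,267.2000
Total = £3,643.2000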